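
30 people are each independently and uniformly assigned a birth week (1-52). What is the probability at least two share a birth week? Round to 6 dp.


P(all different) = prod((52-i)/52 for i=0..29) = 0.000024
P(at least one match) = 1 - 0.000024 = 0.999976

0.999976


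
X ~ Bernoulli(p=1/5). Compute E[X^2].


For Bernoulli: X in {0,1}
E[X^2] = 0^2*(1-1/5) + 1^2*1/5 = 1/5

1/5


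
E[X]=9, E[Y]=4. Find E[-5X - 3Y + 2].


E[-5X - 3Y + 2] = -5*E[X] - 3*E[Y] + 2
= (-5)*(9) + (-3)*(4) + (2)
= -45 - 12 + 2 = -55

-55


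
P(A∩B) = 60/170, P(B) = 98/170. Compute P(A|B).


P(A|B) = P(A∩B)/P(B) = (60/170)/(98/170) = 60/98 = 30/49

30/49


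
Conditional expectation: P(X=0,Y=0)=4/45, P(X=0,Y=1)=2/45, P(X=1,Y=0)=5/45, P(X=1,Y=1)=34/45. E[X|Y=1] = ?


P(Y=1) = 36/45
E[X|Y=1] = (0*2 + 1*34)/36 = 34/36 = 17/18

17/18


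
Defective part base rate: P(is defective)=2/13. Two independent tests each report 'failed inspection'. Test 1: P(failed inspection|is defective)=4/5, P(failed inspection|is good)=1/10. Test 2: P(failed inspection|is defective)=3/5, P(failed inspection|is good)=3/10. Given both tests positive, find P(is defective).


After test 1: P(+) = 4/5*2/13 + 1/10*11/13 = 27/130
P(B|+) = (8/65)/(27/130) = 16/27
After test 2 (use post1 as new prior): P(+) = 3/5*16/27 + 3/10*11/27 = 43/90
P(B|+,+) = (16/45)/(43/90) = 32/43

32/43


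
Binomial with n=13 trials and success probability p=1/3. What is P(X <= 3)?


P(X<=3) = P(X=0) + P(X=1) + P(X=2) + P(X=3)
= 8192/1594323 + 53248/1594323 + 53248/531441 + 292864/1594323
= 514048/1594323

514048/1594323


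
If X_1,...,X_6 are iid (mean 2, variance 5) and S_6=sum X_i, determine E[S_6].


E[S_n] = n*E[X_1] = 6*2 = 12

12


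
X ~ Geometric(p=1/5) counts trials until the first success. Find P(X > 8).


P(X > 8) = P(first 8 trials all fail) = (1-p)^8 = (4/5)^8 = 65536/390625

65536/390625


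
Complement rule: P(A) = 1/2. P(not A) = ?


P(A') = 1 - P(A) = 1 - 1/2 = 1/2

1/2


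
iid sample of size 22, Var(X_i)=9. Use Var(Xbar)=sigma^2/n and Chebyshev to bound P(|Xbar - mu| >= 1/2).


Var(Xbar) = Var(X)/n = 9/22
Chebyshev: P(|Xbar-mu| >= 1/2) <= Var(Xbar)/(1/2)^2 = (9/22)/(1/4) = 18/11
Bound exceeds 1, so trivial bound: 1

1


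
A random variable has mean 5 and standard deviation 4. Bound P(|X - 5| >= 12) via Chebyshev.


k = 12/4 = 3
Chebyshev: P(|X-mu| >= k*sigma) <= 1/k^2 = 1/3^2 = 1/9

1/9


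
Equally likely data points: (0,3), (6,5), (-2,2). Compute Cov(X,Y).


E[X]=4/3, E[Y]=10/3, E[XY]=26/3
Cov(X,Y) = E[XY] - E[X]E[Y] = 26/3 - 4/3*10/3 = 38/9

38/9


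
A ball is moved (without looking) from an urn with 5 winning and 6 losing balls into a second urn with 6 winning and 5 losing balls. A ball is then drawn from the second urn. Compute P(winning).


P(transfer winning) = 5/11; P(transfer losing) = 6/11
If winning transferred: Urn II has 7 winning of 12, so P(winning|winning moved) = 7/12
If losing transferred: Urn II has 6 winning of 12, so P(winning|losing moved) = 1/2
By total probability: P(winning) = 5/11*7/12 + 6/11*1/2 = 71/132

71/132


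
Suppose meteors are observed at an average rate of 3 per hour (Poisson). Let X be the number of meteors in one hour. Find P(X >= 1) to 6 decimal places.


P(X>=1) = 1 - P(X<=0) = 1 - (e^(-3)*3^0/0!)
≈ 1 - 0.0497870684 = 0.9502129316
≈ 0.950213

0.950213


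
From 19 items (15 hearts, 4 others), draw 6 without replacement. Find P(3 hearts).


P(X=3) = C(15,3)*C(4,3) / C(19,6)
= 455*4 / 27132
= 1820/27132 = 65/969

65/969


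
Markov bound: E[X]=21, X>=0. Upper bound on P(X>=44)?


Markov: P(X >= a) <= E[X]/a
P(X >= 44) <= 21/44

21/44


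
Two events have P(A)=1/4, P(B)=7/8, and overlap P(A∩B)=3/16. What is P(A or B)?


P(A∪B) = P(A) + P(B) - P(A∩B)
= 1/4 + 7/8 - 3/16 = 15/16

15/16


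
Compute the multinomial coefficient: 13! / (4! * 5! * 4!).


13! = 6227020800
Denominator: 4!=24 * 5!=120 * 4!=24
Coefficient = 6227020800 / 69120 = 90090

90090


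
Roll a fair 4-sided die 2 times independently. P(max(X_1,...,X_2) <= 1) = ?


P(max <= 1) = P(all X_i <= 1) = (P(X_1 <= 1))^2
= (1/4)^2 = 1/16

1/16


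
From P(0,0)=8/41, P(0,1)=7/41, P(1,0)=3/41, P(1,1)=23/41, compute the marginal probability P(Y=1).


P(Y=1) = P(0,1)+P(1,1) = 7/41 + 23/41 = 30/41

30/41


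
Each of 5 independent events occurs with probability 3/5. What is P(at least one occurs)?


P(at least one) = 1 - P(none)
P(none) = (1 - 3/5)^5 = (2/5)^5 = 32/3125
P(at least one) = 1 - 32/3125 = 3093/3125

3093/3125


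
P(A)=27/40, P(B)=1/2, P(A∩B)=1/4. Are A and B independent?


P(A)*P(B) = 27/40*1/2 = 27/80
P(A∩B) = 1/4 != 27/80, so not independent

No, A and B are not independent


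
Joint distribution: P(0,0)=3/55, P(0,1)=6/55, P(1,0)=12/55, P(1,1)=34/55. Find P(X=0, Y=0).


Read from table: P(X=0, Y=0) = 3/55

3/55


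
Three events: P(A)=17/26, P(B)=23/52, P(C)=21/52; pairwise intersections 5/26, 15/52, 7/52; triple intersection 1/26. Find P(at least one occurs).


P(A∪B∪C) = P(A)+P(B)+P(C) - P(AB)-P(AC)-P(BC) + P(ABC)
= 17/26+23/52+21/52 - 5/26-15/52-7/52 + 1/26
= 12/13

12/13


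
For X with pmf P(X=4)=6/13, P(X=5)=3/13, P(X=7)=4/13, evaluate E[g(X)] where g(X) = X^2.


E[X^2] = sum(g(x)*P(x))
= 16*6/13 + 25*3/13 + 49*4/13
= 367/13

367/13


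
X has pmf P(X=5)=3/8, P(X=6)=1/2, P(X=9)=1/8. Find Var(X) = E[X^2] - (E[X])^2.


E[X] = 6, E[X^2] = 75/2
Var(X) = E[X^2] - (E[X])^2 = 75/2 - (6)^2 = 3/2

3/2


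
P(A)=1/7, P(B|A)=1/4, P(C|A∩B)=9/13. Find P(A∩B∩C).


P(A∩B∩C) = P(A) * P(B|A) * P(C|A∩B)
= 1/7 * 1/4 * 9/13
= 1/28 * 9/13 = 9/364

9/364


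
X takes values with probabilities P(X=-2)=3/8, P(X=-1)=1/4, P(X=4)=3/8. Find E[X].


E[X] = sum(x * P(x))
= -2*3/8 - 1*1/4 + 4*3/8
= 1/2

1/2


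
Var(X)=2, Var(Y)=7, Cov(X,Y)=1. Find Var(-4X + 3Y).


Var(-4X + 3Y) = (-4)^2*Var(X) + 3^2*Var(Y) + 2*(-4)*3*Cov(X,Y)
= 16*2 + 9*7 - 24*1
= 32 + 63 - 24 = 71

71


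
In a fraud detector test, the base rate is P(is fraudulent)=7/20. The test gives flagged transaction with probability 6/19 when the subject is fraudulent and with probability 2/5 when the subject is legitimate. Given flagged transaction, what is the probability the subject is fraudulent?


P(A) = P(A|B)P(B) + P(A|B')P(B') = 6/19*7/20 + 2/5*13/20 = 176/475
P(B|A) = P(A|B)P(B)/P(A) = (21/190)/(176/475) = 105/352

105/352


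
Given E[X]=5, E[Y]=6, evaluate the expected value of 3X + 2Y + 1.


E[3X + 2Y + 1] = 3*E[X] + 2*E[Y] + 1
= (3)*(5) + (2)*(6) + (1)
= 15 + 12 + 1 = 28

28


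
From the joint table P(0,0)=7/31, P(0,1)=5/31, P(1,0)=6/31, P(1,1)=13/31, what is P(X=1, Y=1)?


Read from table: P(X=1, Y=1) = 13/31

13/31


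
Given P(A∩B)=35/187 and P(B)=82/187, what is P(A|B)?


P(A|B) = P(A∩B)/P(B) = (35/187)/(82/187) = 35/82

35/82


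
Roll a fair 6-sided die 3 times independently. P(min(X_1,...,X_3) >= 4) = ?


P(min >= 4) = P(all X_i >= 4) = (P(X_1 >= 4))^3
= (3/6)^3 = (1/2)^3 = 1/8

1/8


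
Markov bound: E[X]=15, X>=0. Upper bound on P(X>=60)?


Markov: P(X >= a) <= E[X]/a
P(X >= 60) <= 15/60 = 1/4

1/4


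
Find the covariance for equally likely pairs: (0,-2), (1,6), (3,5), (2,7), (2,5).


E[X]=8/5, E[Y]=21/5, E[XY]=9
Cov(X,Y) = E[XY] - E[X]E[Y] = 9 - 8/5*21/5 = 57/25

57/25


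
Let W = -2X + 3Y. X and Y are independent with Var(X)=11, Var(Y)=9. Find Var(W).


Independence => Cov(X,Y)=0
Var(-2X + 3Y) = (-2)^2*Var(X) + 3^2*Var(Y)
= 4*11 + 9*9 = 125

125


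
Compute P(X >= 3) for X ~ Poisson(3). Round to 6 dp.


P(X>=3) = 1 - P(X<=2) = 1 - (e^(-3)*3^0/0! + e^(-3)*3^1/1! + e^(-3)*3^2/2!)
≈ 1 - (0.0497870684 + 0.1493612051 + 0.2240418077)
= 1 - 0.4231900812 = 0.5768099188
≈ 0.576810

0.576810


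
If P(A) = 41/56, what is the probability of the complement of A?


P(A') = 1 - P(A) = 1 - 41/56 = 15/56

15/56


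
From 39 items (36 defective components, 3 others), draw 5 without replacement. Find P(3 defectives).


P(X=3) = C(36,3)*C(3,2) / C(39,5)
= 7140*3 / 575757
= 21420/575757 = 340/9139

340/9139


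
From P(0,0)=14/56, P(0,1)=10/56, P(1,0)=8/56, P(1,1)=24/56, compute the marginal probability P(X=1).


P(X=1) = P(1,0)+P(1,1) = 8/56 + 24/56 = 32/56 = 4/7

4/7


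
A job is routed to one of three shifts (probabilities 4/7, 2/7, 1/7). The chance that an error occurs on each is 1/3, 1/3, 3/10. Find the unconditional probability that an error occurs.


P(A) = P(A|B1)P(B1) + P(A|B2)P(B2) + P(A|B3)P(B3)
= 1/3*4/7 + 1/3*2/7 + 3/10*1/7
= 4/21 + 2/21 + 3/70 = 23/70

23/70


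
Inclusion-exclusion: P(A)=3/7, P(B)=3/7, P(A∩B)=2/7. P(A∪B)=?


P(A∪B) = P(A) + P(B) - P(A∩B)
= 3/7 + 3/7 - 2/7 = 4/7

4/7


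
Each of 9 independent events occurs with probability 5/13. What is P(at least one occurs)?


P(at least one) = 1 - P(none)
P(none) = (1 - 5/13)^9 = (8/13)^9 = 134217728/10604499373
P(at least one) = 1 - 134217728/10604499373 = 10470281645/10604499373

10470281645/10604499373


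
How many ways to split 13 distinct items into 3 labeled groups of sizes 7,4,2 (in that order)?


13! = 6227020800
Denominator: 7!=5040 * 4!=24 * 2!=2
Coefficient = 6227020800 / 241920 = 25740

25740


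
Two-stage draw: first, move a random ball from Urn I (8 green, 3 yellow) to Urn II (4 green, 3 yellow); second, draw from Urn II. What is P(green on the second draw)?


P(transfer green) = 8/11; P(transfer yellow) = 3/11
If green transferred: Urn II has 5 green of 8, so P(green|green moved) = 5/8
If yellow transferred: Urn II has 4 green of 8, so P(green|yellow moved) = 1/2
By total probability: P(green) = 8/11*5/8 + 3/11*1/2 = 13/22

13/22


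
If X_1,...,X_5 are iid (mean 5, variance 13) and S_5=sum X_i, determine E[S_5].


E[S_n] = n*E[X_1] = 5*5 = 25

25


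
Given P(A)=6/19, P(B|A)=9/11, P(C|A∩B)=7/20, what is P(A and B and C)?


P(A∩B∩C) = P(A) * P(B|A) * P(C|A∩B)
= 6/19 * 9/11 * 7/20
= 54/209 * 7/20 = 189/2090

189/2090


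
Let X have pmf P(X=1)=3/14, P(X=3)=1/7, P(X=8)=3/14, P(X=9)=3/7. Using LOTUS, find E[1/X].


E[1/X] = sum(g(x)*P(x))
= 1*3/14 + 1/3*1/7 + 1/8*3/14 + 1/9*3/7
= 113/336

113/336


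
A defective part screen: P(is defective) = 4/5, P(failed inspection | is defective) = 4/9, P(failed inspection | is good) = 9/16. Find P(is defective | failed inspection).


P(A) = P(A|B)P(B) + P(A|B')P(B') = 4/9*4/5 + 9/16*1/5 = 337/720
P(B|A) = P(A|B)P(B)/P(A) = (16/45)/(337/720) = 256/337

256/337


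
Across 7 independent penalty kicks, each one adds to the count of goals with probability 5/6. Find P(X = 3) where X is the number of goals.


P(X=3) = C(7,3) * p^3 * (1-p)^4
= 35 * 125/216 * 1/1296
= 4375/279936

4375/279936


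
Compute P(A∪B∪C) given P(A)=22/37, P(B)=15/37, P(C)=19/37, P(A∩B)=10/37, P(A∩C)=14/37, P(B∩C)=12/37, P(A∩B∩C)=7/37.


P(A∪B∪C) = P(A)+P(B)+P(C) - P(AB)-P(AC)-P(BC) + P(ABC)
= 22/37+15/37+19/37 - 10/37-14/37-12/37 + 7/37
= 27/37

27/37


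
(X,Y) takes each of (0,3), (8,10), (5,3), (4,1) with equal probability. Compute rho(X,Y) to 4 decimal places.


Cov(X,Y) = 6.6875, Var(X) = 8.1875, Var(Y) = 11.6875
rho = Cov/(sqrt(VarX)*sqrt(VarY)) = 0.6836

0.6836


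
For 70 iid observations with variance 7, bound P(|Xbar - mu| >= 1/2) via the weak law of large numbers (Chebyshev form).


Var(Xbar) = Var(X)/n = 7/70
Chebyshev: P(|Xbar-mu| >= 1/2) <= Var(Xbar)/(1/2)^2 = (1/10)/(1/4) = 2/5

2/5


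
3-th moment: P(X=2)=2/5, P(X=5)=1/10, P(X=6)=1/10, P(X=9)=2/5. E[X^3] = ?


E[X^3] = sum(x^3 * P(x))
= 8*2/5 + 125*1/10 + 216*1/10 + 729*2/5
= 3289/10

3289/10


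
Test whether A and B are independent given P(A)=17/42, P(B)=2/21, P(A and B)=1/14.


P(A)*P(B) = 17/42*2/21 = 17/441
P(A∩B) = 1/14 != 17/441, so not independent

No, A and B are not independent


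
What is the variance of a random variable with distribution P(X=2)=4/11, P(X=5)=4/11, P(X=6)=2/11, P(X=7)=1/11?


E[X] = 47/11, E[X^2] = 237/11
Var(X) = E[X^2] - (E[X])^2 = 237/11 - (47/11)^2 = 398/121

398/121


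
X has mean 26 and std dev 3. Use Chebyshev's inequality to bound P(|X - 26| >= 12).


k = 12/3 = 4
Chebyshev: P(|X-mu| >= k*sigma) <= 1/k^2 = 1/4^2 = 1/16

1/16


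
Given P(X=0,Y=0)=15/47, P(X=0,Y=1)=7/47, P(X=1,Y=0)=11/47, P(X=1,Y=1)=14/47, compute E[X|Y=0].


P(Y=0) = 26/47
E[X|Y=0] = (0*15 + 1*11)/26 = 11/26

11/26


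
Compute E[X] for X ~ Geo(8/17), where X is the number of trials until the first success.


For geometric (trials until first success), E[X] = 1/p = 1/(8/17) = 17/8

17/8


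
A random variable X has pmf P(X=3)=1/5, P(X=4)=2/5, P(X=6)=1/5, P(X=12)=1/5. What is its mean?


E[X] = sum(x * P(x))
= 3*1/5 + 4*2/5 + 6*1/5 + 12*1/5
= 29/5

29/5


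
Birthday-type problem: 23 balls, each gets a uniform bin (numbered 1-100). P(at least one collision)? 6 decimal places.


P(all different) = prod((100-i)/100 for i=0..22) = 0.064282
P(at least one match) = 1 - 0.064282 = 0.935718

0.935718


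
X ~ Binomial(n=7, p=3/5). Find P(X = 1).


P(X=1) = C(7,1) * p^1 * (1-p)^6
= 7 * 3/5 * 64/15625
= 1344/78125

1344/78125


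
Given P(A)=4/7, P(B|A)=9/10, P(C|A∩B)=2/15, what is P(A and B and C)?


P(A∩B∩C) = P(A) * P(B|A) * P(C|A∩B)
= 4/7 * 9/10 * 2/15
= 18/35 * 2/15 = 12/175

12/175


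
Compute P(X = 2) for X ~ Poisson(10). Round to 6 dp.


P(X=2) = e^(-10) * 10^2 / 2!
≈ 0.00004539992976 * 100 / 2
≈ 0.002270

0.002270


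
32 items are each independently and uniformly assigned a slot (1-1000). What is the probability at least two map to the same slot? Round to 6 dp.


P(all different) = prod((1000-i)/1000 for i=0..31) = 0.605748
P(at least one match) = 1 - 0.605748 = 0.394252

0.394252


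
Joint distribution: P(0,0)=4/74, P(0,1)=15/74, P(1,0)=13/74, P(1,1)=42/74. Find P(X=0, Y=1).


Read from table: P(X=0, Y=1) = 15/74

15/74


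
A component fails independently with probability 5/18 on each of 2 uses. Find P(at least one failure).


P(at least one) = 1 - P(none)
P(none) = (1 - 5/18)^2 = (13/18)^2 = 169/324
P(at least one) = 1 - 169/324 = 155/324

155/324


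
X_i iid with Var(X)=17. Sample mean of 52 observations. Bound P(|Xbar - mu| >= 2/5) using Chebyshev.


Var(Xbar) = Var(X)/n = 17/52
Chebyshev: P(|Xbar-mu| >= 2/5) <= Var(Xbar)/(2/5)^2 = (17/52)/(4/25) = 425/208
Bound exceeds 1, so trivial bound: 1

1


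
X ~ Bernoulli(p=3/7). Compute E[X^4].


For Bernoulli: X in {0,1}
E[X^4] = 0^4*(1-3/7) + 1^4*3/7 = 3/7

3/7


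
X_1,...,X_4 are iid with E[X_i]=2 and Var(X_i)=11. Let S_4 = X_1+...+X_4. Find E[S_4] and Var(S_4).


E[S_n] = n*mu = 4*2 = 8
Var(S_n) = n*sigma^2 = 4*11 = 44

E[S_4]=8, Var(S_4)=44


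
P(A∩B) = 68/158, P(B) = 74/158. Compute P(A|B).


P(A|B) = P(A∩B)/P(B) = (68/158)/(74/158) = 68/74 = 34/37

34/37


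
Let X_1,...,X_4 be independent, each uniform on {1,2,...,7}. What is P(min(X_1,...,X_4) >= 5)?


P(min >= 5) = P(all X_i >= 5) = (P(X_1 >= 5))^4
= (3/7)^4 = 81/2401

81/2401


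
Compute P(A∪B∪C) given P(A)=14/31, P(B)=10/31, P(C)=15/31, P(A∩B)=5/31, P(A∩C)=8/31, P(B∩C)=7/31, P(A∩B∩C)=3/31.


P(A∪B∪C) = P(A)+P(B)+P(C) - P(AB)-P(AC)-P(BC) + P(ABC)
= 14/31+10/31+15/31 - 5/31-8/31-7/31 + 3/31
= 22/31

22/31


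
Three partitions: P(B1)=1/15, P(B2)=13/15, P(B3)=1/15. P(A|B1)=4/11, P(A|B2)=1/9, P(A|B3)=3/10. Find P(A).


P(A) = P(A|B1)P(B1) + P(A|B2)P(B2) + P(A|B3)P(B3)
= 4/11*1/15 + 1/9*13/15 + 3/10*1/15
= 4/165 + 13/135 + 1/50 = 2087/14850

2087/14850


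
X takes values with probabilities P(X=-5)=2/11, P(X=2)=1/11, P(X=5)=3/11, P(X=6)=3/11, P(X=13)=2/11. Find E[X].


E[X] = sum(x * P(x))
= -5*2/11 + 2*1/11 + 5*3/11 + 6*3/11 + 13*2/11
= 51/11

51/11


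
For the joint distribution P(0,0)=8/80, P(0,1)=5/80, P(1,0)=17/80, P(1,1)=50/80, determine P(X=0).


P(X=0) = P(0,0)+P(0,1) = 8/80 + 5/80 = 13/80

13/80


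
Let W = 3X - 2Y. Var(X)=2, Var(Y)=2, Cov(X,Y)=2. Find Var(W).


Var(3X - 2Y) = 3^2*Var(X) + (-2)^2*Var(Y) + 2*3*(-2)*Cov(X,Y)
= 9*2 + 4*2 - 12*2
= 18 + 8 - 24 = 2

2


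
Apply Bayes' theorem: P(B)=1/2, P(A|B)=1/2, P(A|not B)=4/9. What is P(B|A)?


P(A) = P(A|B)P(B) + P(A|B')P(B') = 1/2*1/2 + 4/9*1/2 = 17/36
P(B|A) = P(A|B)P(B)/P(A) = (1/4)/(17/36) = 9/17

9/17


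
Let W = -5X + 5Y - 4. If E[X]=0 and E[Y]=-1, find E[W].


E[-5X + 5Y - 4] = -5*E[X] + 5*E[Y] - 4
= (-5)*(0) + (5)*(-1) + (-4)
= 0 - 5 - 4 = -9

-9


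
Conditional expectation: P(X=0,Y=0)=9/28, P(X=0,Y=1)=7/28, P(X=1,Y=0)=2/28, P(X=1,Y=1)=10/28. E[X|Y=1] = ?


P(Y=1) = 17/28
E[X|Y=1] = (0*7 + 1*10)/17 = 10/17

10/17


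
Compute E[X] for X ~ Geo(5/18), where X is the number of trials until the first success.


For geometric (trials until first success), E[X] = 1/p = 1/(5/18) = 18/5

18/5


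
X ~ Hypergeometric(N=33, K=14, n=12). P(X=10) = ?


P(X=10) = C(14,10)*C(19,2) / C(33,12)
= 1001*171 / 354817320
= 171171/354817320 = 399/827080

399/827080


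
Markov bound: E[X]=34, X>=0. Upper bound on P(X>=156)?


Markov: P(X >= a) <= E[X]/a
P(X >= 156) <= 34/156 = 17/78

17/78


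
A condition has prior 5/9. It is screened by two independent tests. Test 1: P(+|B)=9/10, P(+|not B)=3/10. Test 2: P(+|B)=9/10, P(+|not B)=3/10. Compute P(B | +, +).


After test 1: P(+) = 9/10*5/9 + 3/10*4/9 = 19/30
P(B|+) = (1/2)/(19/30) = 15/19
After test 2 (use post1 as new prior): P(+) = 9/10*15/19 + 3/10*4/19 = 147/190
P(B|+,+) = (27/38)/(147/190) = 45/49

45/49


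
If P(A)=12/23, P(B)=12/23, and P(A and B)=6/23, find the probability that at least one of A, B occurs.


P(A∪B) = P(A) + P(B) - P(A∩B)
= 12/23 + 12/23 - 6/23 = 18/23

18/23


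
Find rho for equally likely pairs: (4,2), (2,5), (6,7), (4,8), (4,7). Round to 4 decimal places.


Cov(X,Y) = 0.8000, Var(X) = 1.6000, Var(Y) = 4.5600
rho = Cov/(sqrt(VarX)*sqrt(VarY)) = 0.2962

0.2962


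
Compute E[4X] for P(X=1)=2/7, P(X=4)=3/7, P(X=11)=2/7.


E[4X] = sum(g(x)*P(x))
= 4*2/7 + 16*3/7 + 44*2/7
= 144/7

144/7


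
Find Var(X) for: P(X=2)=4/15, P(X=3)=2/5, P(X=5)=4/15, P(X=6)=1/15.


E[X] = 52/15, E[X^2] = 206/15
Var(X) = E[X^2] - (E[X])^2 = 206/15 - (52/15)^2 = 386/225

386/225


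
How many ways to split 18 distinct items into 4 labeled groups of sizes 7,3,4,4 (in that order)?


18! = 6402373705728000
Denominator: 7!=5040 * 3!=6 * 4!=24 * 4!=24
Coefficient = 6402373705728000 / 17418240 = 367567200

367567200


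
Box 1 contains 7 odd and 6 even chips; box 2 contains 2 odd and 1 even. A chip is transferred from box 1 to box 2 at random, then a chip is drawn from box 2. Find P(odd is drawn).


P(transfer odd) = 7/13; P(transfer even) = 6/13
If odd transferred: Urn II has 3 odd of 4, so P(odd|odd moved) = 3/4
If even transferred: Urn II has 2 odd of 4, so P(odd|even moved) = 1/2
By total probability: P(odd) = 7/13*3/4 + 6/13*1/2 = 33/52

33/52


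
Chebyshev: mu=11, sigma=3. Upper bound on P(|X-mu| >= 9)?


k = 9/3 = 3
Chebyshev: P(|X-mu| >= k*sigma) <= 1/k^2 = 1/3^2 = 1/9

1/9


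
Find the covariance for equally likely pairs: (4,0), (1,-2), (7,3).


E[X]=4, E[Y]=1/3, E[XY]=19/3
Cov(X,Y) = E[XY] - E[X]E[Y] = 19/3 - 4*1/3 = 5

5


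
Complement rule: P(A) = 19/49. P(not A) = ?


P(A') = 1 - P(A) = 1 - 19/49 = 30/49

30/49


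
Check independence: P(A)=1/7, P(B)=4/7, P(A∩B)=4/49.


P(A)*P(B) = 1/7*4/7 = 4/49
P(A∩B) = 4/49, which equals P(A)P(B), so independent

Yes, A and B are independent


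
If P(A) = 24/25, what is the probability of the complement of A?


P(A') = 1 - P(A) = 1 - 24/25 = 1/25

1/25


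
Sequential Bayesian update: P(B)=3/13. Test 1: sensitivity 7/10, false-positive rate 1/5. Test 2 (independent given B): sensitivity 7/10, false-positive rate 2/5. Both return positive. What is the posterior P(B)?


After test 1: P(+) = 7/10*3/13 + 1/5*10/13 = 41/130
P(B|+) = (21/130)/(41/130) = 21/41
After test 2 (use post1 as new prior): P(+) = 7/10*21/41 + 2/5*20/41 = 227/410
P(B|+,+) = (147/410)/(227/410) = 147/227

147/227


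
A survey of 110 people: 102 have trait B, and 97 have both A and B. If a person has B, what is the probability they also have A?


P(A|B) = P(A∩B)/P(B) = (97/110)/(102/110) = 97/102

97/102


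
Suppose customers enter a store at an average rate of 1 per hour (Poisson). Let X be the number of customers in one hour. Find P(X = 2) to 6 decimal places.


P(X=2) = e^(-1) * 1^2 / 2!
≈ 0.3678794412 * 1 / 2
≈ 0.183940

0.183940


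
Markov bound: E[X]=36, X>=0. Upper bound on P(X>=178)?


Markov: P(X >= a) <= E[X]/a
P(X >= 178) <= 36/178 = 18/89

18/89


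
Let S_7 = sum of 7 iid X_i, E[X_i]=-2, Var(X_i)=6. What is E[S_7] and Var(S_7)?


E[S_n] = n*mu = 7*-2 = -14
Var(S_n) = n*sigma^2 = 7*6 = 42

E[S_7]=-14, Var(S_7)=42


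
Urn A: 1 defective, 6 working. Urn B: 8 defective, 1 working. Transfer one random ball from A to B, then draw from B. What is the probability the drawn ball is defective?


P(transfer defective) = 1/7; P(transfer working) = 6/7
If defective transferred: Urn II has 9 defective of 10, so P(defective|defective moved) = 9/10
If working transferred: Urn II has 8 defective of 10, so P(defective|working moved) = 4/5
By total probability: P(defective) = 1/7*9/10 + 6/7*4/5 = 57/70

57/70


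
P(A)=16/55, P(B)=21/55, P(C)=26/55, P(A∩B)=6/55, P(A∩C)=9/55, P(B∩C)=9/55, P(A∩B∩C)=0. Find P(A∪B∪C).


P(A∪B∪C) = P(A)+P(B)+P(C) - P(AB)-P(AC)-P(BC) + P(ABC)
= 16/55+21/55+26/55 - 6/55-9/55-9/55 + 0
= 39/55

39/55


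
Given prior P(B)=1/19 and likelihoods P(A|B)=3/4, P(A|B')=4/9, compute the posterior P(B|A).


P(A) = P(A|B)P(B) + P(A|B')P(B') = 3/4*1/19 + 4/9*18/19 = 35/76
P(B|A) = P(A|B)P(B)/P(A) = (3/76)/(35/76) = 3/35

3/35


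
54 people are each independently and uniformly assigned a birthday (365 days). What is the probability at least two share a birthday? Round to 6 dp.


P(all different) = prod((365-i)/365 for i=0..53) = 0.016123
P(at least one match) = 1 - 0.016123 = 0.983877

0.983877


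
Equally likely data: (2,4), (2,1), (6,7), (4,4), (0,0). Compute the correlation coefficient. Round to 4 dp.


Cov(X,Y) = 4.6400, Var(X) = 4.1600, Var(Y) = 6.1600
rho = Cov/(sqrt(VarX)*sqrt(VarY)) = 0.9166

0.9166


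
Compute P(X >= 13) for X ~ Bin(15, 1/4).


P(X>=13) = P(X=13) + P(X=14) + P(X=15)
= 945/1073741824 + 45/1073741824 + 1/1073741824
= 991/1073741824

991/1073741824


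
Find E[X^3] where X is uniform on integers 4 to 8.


E[X^3] = (1/5) * sum(x^3 for x=4..8)
= 1260/5 = 252

252


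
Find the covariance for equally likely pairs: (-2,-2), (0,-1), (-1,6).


E[X]=-1, E[Y]=1, E[XY]=-2/3
Cov(X,Y) = E[XY] - E[X]E[Y] = -2/3 + 1*1 = 1/3

1/3


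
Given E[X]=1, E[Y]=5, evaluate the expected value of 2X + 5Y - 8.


E[2X + 5Y - 8] = 2*E[X] + 5*E[Y] - 8
= (2)*(1) + (5)*(5) + (-8)
= 2 + 25 - 8 = 19

19


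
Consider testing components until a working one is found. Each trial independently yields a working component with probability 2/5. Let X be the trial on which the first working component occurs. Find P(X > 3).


P(X > 3) = P(first 3 trials all fail) = (1-p)^3 = (3/5)^3 = 27/125

27/125


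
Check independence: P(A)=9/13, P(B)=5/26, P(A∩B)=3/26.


P(A)*P(B) = 9/13*5/26 = 45/338
P(A∩B) = 3/26 != 45/338, so not independent

No, A and B are not independent


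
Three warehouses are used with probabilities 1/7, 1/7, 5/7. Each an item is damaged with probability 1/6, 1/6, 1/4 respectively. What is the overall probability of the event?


P(A) = P(A|B1)P(B1) + P(A|B2)P(B2) + P(A|B3)P(B3)
= 1/6*1/7 + 1/6*1/7 + 1/4*5/7
= 1/42 + 1/42 + 5/28 = 19/84

19/84


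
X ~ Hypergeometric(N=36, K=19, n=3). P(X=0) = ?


P(X=0) = C(19,0)*C(17,3) / C(36,3)
= 1*680 / 7140
= 680/7140 = 2/21

2/21


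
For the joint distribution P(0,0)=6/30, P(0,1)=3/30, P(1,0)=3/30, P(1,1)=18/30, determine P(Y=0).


P(Y=0) = P(0,0)+P(1,0) = 6/30 + 3/30 = 9/30 = 3/10

3/10


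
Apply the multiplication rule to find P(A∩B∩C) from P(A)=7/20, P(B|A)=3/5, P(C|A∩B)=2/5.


P(A∩B∩C) = P(A) * P(B|A) * P(C|A∩B)
= 7/20 * 3/5 * 2/5
= 21/100 * 2/5 = 21/250

21/250


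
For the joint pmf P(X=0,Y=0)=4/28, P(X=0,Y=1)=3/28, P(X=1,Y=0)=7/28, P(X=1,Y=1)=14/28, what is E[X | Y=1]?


P(Y=1) = 17/28
E[X|Y=1] = (0*3 + 1*14)/17 = 14/17

14/17


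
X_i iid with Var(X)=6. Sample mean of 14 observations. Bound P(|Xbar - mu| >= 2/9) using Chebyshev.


Var(Xbar) = Var(X)/n = 6/14
Chebyshev: P(|Xbar-mu| >= 2/9) <= Var(Xbar)/(2/9)^2 = (3/7)/(4/81) = 243/28
Bound exceeds 1, so trivial bound: 1

1


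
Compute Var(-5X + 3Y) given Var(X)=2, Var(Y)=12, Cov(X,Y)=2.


Var(-5X + 3Y) = (-5)^2*Var(X) + 3^2*Var(Y) + 2*(-5)*3*Cov(X,Y)
= 25*2 + 9*12 - 30*2
= 50 + 108 - 60 = 98

98


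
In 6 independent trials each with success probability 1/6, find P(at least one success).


P(at least one) = 1 - P(none)
P(none) = (1 - 1/6)^6 = (5/6)^6 = 15625/46656
P(at least one) = 1 - 15625/46656 = 31031/46656

31031/46656


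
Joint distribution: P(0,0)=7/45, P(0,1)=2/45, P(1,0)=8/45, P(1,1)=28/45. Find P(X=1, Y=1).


Read from table: P(X=1, Y=1) = 28/45

28/45


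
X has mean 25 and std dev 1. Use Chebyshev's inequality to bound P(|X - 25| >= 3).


k = 3/1 = 3
Chebyshev: P(|X-mu| >= k*sigma) <= 1/k^2 = 1/3^2 = 1/9

1/9


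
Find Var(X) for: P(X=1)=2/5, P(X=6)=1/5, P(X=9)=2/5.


E[X] = 26/5, E[X^2] = 40
Var(X) = E[X^2] - (E[X])^2 = 40 - (26/5)^2 = 324/25

324/25


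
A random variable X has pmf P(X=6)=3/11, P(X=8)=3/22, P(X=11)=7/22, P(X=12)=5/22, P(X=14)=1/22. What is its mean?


E[X] = sum(x * P(x))
= 6*3/11 + 8*3/22 + 11*7/22 + 12*5/22 + 14*1/22
= 211/22

211/22


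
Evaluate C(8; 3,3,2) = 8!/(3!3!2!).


8! = 40320
Denominator: 3!=6 * 3!=6 * 2!=2
Coefficient = 40320 / 72 = 560

560


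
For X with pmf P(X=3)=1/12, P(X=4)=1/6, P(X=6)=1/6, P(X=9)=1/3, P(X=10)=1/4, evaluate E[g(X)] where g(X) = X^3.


E[X^3] = sum(g(x)*P(x))
= 27*1/12 + 64*1/6 + 216*1/6 + 729*1/3 + 1000*1/4
= 6503/12

6503/12


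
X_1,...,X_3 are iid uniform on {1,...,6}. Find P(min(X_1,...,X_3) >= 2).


P(min >= 2) = P(all X_i >= 2) = (P(X_1 >= 2))^3
= (5/6)^3 = 125/216

125/216


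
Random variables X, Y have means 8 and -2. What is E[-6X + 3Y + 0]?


E[-6X + 3Y + 0] = -6*E[X] + 3*E[Y] + 0
= (-6)*(8) + (3)*(-2) + (0)
= -48 - 6 + 0 = -54

-54


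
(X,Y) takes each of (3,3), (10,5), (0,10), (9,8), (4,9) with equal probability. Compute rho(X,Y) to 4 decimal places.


Cov(X,Y) = -3.0000, Var(X) = 14.1600, Var(Y) = 6.8000
rho = Cov/(sqrt(VarX)*sqrt(VarY)) = -0.3057

-0.3057


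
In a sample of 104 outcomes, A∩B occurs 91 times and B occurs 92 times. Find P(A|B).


P(A|B) = P(A∩B)/P(B) = (91/104)/(92/104) = 91/92

91/92


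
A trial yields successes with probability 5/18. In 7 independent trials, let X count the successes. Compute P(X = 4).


P(X=4) = C(7,4) * p^4 * (1-p)^3
= 35 * 625/104976 * 2197/5832
= 48059375/612220032

48059375/612220032


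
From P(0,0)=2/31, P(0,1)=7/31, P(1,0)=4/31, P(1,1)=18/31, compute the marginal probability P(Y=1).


P(Y=1) = P(0,1)+P(1,1) = 7/31 + 18/31 = 25/31

25/31


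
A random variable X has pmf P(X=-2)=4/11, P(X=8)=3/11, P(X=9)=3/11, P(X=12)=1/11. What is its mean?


E[X] = sum(x * P(x))
= -2*4/11 + 8*3/11 + 9*3/11 + 12*1/11
= 5

5


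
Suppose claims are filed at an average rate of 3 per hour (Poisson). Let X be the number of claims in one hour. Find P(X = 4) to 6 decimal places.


P(X=4) = e^(-3) * 3^4 / 4!
≈ 0.04978706837 * 81 / 24
≈ 0.168031

0.168031


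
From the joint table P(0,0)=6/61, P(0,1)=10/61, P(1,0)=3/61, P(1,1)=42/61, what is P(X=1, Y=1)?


Read from table: P(X=1, Y=1) = 42/61

42/61


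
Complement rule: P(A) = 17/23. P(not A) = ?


P(A') = 1 - P(A) = 1 - 17/23 = 6/23

6/23


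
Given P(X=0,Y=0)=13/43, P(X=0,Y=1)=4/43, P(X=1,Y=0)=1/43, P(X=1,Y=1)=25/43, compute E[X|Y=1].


P(Y=1) = 29/43
E[X|Y=1] = (0*4 + 1*25)/29 = 25/29

25/29


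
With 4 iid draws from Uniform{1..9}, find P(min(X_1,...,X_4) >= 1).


P(min >= 1) = P(all X_i >= 1) = (P(X_1 >= 1))^4
= (9/9)^4 = 1^4 = 1

1


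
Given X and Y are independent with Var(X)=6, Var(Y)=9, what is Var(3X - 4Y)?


Independence => Cov(X,Y)=0
Var(3X - 4Y) = 3^2*Var(X) + (-4)^2*Var(Y)
= 9*6 + 16*9 = 198

198


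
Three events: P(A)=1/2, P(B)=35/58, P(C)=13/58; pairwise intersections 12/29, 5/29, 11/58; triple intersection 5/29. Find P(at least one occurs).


P(A∪B∪C) = P(A)+P(B)+P(C) - P(AB)-P(AC)-P(BC) + P(ABC)
= 1/2+35/58+13/58 - 12/29-5/29-11/58 + 5/29
= 21/29

21/29


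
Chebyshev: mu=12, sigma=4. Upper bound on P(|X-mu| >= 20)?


k = 20/4 = 5
Chebyshev: P(|X-mu| >= k*sigma) <= 1/k^2 = 1/5^2 = 1/25

1/25


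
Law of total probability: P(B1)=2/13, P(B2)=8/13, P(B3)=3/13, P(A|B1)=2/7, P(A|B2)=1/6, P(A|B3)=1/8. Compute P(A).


P(A) = P(A|B1)P(B1) + P(A|B2)P(B2) + P(A|B3)P(B3)
= 2/7*2/13 + 1/6*8/13 + 1/8*3/13
= 4/91 + 4/39 + 3/104 = 383/2184

383/2184


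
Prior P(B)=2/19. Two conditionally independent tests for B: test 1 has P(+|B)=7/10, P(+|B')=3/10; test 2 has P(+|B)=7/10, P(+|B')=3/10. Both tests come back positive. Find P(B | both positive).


After test 1: P(+) = 7/10*2/19 + 3/10*17/19 = 13/38
P(B|+) = (7/95)/(13/38) = 14/65
After test 2 (use post1 as new prior): P(+) = 7/10*14/65 + 3/10*51/65 = 251/650
P(B|+,+) = (49/325)/(251/650) = 98/251

98/251


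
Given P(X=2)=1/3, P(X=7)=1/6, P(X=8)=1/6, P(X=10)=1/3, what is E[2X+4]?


E[2X+4] = sum(g(x)*P(x))
= 8*1/3 + 18*1/6 + 20*1/6 + 24*1/3
= 17

17


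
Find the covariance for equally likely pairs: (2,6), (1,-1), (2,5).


E[X]=5/3, E[Y]=10/3, E[XY]=7
Cov(X,Y) = E[XY] - E[X]E[Y] = 7 - 5/3*10/3 = 13/9

13/9


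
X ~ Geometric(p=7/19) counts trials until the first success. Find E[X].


For geometric (trials until first success), E[X] = 1/p = 1/(7/19) = 19/7

19/7


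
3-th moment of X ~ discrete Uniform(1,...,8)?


E[X^3] = (1/8) * sum(x^3 for x=1..8)
= 1296/8 = 162

162


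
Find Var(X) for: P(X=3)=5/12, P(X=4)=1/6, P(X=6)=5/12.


E[X] = 53/12, E[X^2] = 257/12
Var(X) = E[X^2] - (E[X])^2 = 257/12 - (53/12)^2 = 275/144

275/144


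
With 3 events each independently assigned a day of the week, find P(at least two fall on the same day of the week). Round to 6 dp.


P(all different) = prod((7-i)/7 for i=0..2) = 0.612245
P(at least one match) = 1 - 0.612245 = 0.387755

0.387755


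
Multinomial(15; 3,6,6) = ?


15! = 1307674368000
Denominator: 3!=6 * 6!=720 * 6!=720
Coefficient = 1307674368000 / 3110400 = 420420

420420


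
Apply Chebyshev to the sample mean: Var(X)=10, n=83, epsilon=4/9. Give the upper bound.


Var(Xbar) = Var(X)/n = 10/83
Chebyshev: P(|Xbar-mu| >= 4/9) <= Var(Xbar)/(4/9)^2 = (10/83)/(16/81) = 405/664

405/664


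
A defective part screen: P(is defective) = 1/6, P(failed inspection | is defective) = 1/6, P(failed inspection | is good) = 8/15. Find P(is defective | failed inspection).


P(A) = P(A|B)P(B) + P(A|B')P(B') = 1/6*1/6 + 8/15*5/6 = 17/36
P(B|A) = P(A|B)P(B)/P(A) = (1/36)/(17/36) = 1/17

1/17


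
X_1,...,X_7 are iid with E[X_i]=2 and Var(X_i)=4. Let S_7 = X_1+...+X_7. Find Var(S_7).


By independence, Var(S_n) = n*Var(X_1) = 7*4 = 28

28


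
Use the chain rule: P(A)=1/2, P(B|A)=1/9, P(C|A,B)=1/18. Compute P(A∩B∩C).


P(A∩B∩C) = P(A) * P(B|A) * P(C|A∩B)
= 1/2 * 1/9 * 1/18
= 1/18 * 1/18 = 1/324

1/324


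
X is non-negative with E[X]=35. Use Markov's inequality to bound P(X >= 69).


Markov: P(X >= a) <= E[X]/a
P(X >= 69) <= 35/69

35/69


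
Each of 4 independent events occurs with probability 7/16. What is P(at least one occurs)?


P(at least one) = 1 - P(none)
P(none) = (1 - 7/16)^4 = (9/16)^4 = 6561/65536
P(at least one) = 1 - 6561/65536 = 58975/65536

58975/65536


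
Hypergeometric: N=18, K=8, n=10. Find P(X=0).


P(X=0) = C(8,0)*C(10,10) / C(18,10)
= 1*1 / 43758
= 1/43758

1/43758


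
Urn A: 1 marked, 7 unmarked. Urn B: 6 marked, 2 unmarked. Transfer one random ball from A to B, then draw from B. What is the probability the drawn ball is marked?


P(transfer marked) = 1/8; P(transfer unmarked) = 7/8
If marked transferred: Urn II has 7 marked of 9, so P(marked|marked moved) = 7/9
If unmarked transferred: Urn II has 6 marked of 9, so P(marked|unmarked moved) = 2/3
By total probability: P(marked) = 1/8*7/9 + 7/8*2/3 = 49/72

49/72


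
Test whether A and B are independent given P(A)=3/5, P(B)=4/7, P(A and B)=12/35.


P(A)*P(B) = 3/5*4/7 = 12/35
P(A∩B) = 12/35, which equals P(A)P(B), so independent

Yes, A and B are independent


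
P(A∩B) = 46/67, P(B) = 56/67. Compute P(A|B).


P(A|B) = P(A∩B)/P(B) = (46/67)/(56/67) = 46/56 = 23/28

23/28


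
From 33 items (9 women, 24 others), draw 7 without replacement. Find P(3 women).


P(X=3) = C(9,3)*C(24,4) / C(33,7)
= 84*10626 / 4272048
= 892584/4272048 = 1127/5394

1127/5394


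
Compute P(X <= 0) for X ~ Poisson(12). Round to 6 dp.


P(X<=0) = e^(-12)*12^0/0!
≈ 0.0000061442
≈ 0.000006

0.000006


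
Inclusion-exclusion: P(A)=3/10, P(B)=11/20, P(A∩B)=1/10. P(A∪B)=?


P(A∪B) = P(A) + P(B) - P(A∩B)
= 3/10 + 11/20 - 1/10 = 3/4

3/4


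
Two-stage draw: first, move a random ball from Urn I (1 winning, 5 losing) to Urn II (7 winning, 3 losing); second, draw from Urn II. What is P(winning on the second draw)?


P(transfer winning) = 1/6; P(transfer losing) = 5/6
If winning transferred: Urn II has 8 winning of 11, so P(winning|winning moved) = 8/11
If losing transferred: Urn II has 7 winning of 11, so P(winning|losing moved) = 7/11
By total probability: P(winning) = 1/6*8/11 + 5/6*7/11 = 43/66

43/66


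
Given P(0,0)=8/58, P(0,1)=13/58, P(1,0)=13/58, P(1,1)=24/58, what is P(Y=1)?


P(Y=1) = P(0,1)+P(1,1) = 13/58 + 24/58 = 37/58

37/58


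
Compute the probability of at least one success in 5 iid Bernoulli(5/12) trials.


P(at least one) = 1 - P(none)
P(none) = (1 - 5/12)^5 = (7/12)^5 = 16807/248832
P(at least one) = 1 - 16807/248832 = 232025/248832

232025/248832


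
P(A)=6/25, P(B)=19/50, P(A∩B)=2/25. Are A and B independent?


P(A)*P(B) = 6/25*19/50 = 57/625
P(A∩B) = 2/25 != 57/625, so not independent

No, A and B are not independent


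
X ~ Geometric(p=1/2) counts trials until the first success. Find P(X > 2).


P(X > 2) = P(first 2 trials all fail) = (1-p)^2 = (1/2)^2 = 1/4

1/4


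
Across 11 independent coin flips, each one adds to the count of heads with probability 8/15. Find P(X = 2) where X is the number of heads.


P(X=2) = C(11,2) * p^2 * (1-p)^9
= 55 * 64/225 * 40353607/38443359375
= 28408939328/1729951171875

28408939328/1729951171875


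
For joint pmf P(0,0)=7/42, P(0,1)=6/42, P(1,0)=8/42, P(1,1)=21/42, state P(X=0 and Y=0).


Read from table: P(X=0, Y=0) = 7/42 = 1/6

1/6


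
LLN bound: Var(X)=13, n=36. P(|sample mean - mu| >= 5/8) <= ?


Var(Xbar) = Var(X)/n = 13/36
Chebyshev: P(|Xbar-mu| >= 5/8) <= Var(Xbar)/(5/8)^2 = (13/36)/(25/64) = 208/225

208/225


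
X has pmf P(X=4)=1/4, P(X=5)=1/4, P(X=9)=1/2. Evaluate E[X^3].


E[X^3] = sum(x^3 * P(x))
= 64*1/4 + 125*1/4 + 729*1/2
= 1647/4

1647/4


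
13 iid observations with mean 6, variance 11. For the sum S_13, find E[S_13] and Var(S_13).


E[S_n] = n*mu = 13*6 = 78
Var(S_n) = n*sigma^2 = 13*11 = 143

E[S_13]=78, Var(S_13)=143


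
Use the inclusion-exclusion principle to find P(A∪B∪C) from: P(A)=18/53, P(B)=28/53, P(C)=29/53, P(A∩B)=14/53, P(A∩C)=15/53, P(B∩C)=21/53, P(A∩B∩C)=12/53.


P(A∪B∪C) = P(A)+P(B)+P(C) - P(AB)-P(AC)-P(BC) + P(ABC)
= 18/53+28/53+29/53 - 14/53-15/53-21/53 + 12/53
= 37/53

37/53


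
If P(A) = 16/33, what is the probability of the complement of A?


P(A') = 1 - P(A) = 1 - 16/33 = 17/33

17/33


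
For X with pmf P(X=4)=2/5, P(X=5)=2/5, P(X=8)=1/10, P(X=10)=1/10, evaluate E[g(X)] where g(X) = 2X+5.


E[2X+5] = sum(g(x)*P(x))
= 13*2/5 + 15*2/5 + 21*1/10 + 25*1/10
= 79/5

79/5


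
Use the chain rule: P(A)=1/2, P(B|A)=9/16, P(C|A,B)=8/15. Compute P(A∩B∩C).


P(A∩B∩C) = P(A) * P(B|A) * P(C|A∩B)
= 1/2 * 9/16 * 8/15
= 9/32 * 8/15 = 3/20

3/20


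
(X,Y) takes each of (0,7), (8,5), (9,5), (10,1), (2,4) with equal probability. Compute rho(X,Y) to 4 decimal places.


Cov(X,Y) = -4.9200, Var(X) = 16.1600, Var(Y) = 3.8400
rho = Cov/(sqrt(VarX)*sqrt(VarY)) = -0.6246

-0.6246


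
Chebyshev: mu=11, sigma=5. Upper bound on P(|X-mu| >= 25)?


k = 25/5 = 5
Chebyshev: P(|X-mu| >= k*sigma) <= 1/k^2 = 1/5^2 = 1/25

1/25


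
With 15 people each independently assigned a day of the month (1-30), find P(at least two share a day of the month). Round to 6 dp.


P(all different) = prod((30-i)/30 for i=0..14) = 0.014136
P(at least one match) = 1 - 0.014136 = 0.985864

0.985864


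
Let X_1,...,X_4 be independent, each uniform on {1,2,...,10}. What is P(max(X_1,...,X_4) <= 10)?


P(max <= 10) = P(all X_i <= 10) = (P(X_1 <= 10))^4
= (10/10)^4 = 1^4 = 1

1


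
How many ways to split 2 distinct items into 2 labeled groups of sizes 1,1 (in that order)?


2! = 2
Denominator: 1!=1 * 1!=1
Coefficient = 2 / 1 = 2

2


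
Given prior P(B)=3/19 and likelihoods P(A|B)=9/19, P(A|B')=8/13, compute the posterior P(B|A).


P(A) = P(A|B)P(B) + P(A|B')P(B') = 9/19*3/19 + 8/13*16/19 = 2783/4693
P(B|A) = P(A|B)P(B)/P(A) = (27/361)/(2783/4693) = 351/2783

351/2783


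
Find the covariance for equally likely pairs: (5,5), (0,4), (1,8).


E[X]=2, E[Y]=17/3, E[XY]=11
Cov(X,Y) = E[XY] - E[X]E[Y] = 11 - 2*17/3 = -1/3

-1/3


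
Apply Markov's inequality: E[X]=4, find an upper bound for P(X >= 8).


Markov: P(X >= a) <= E[X]/a
P(X >= 8) <= 4/8 = 1/2

1/2


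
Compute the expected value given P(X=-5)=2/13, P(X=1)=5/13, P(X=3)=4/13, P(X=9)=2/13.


E[X] = sum(x * P(x))
= -5*2/13 + 1*5/13 + 3*4/13 + 9*2/13
= 25/13

25/13


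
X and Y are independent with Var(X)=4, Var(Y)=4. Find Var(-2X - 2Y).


Independence => Cov(X,Y)=0
Var(-2X - 2Y) = (-2)^2*Var(X) + (-2)^2*Var(Y)
= 4*4 + 4*4 = 32

32


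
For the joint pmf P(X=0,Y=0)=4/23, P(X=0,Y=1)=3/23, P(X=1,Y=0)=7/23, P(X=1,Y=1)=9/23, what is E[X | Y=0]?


P(Y=0) = 11/23
E[X|Y=0] = (0*4 + 1*7)/11 = 7/11

7/11


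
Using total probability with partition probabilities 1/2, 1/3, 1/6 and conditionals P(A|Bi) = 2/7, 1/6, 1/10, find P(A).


P(A) = P(A|B1)P(B1) + P(A|B2)P(B2) + P(A|B3)P(B3)
= 2/7*1/2 + 1/6*1/3 + 1/10*1/6
= 1/7 + 1/18 + 1/60 = 271/1260

271/1260


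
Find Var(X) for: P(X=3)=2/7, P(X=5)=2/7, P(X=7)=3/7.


E[X] = 37/7, E[X^2] = 215/7
Var(X) = E[X^2] - (E[X])^2 = 215/7 - (37/7)^2 = 136/49

136/49


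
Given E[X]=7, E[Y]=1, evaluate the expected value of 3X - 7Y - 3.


E[3X - 7Y - 3] = 3*E[X] - 7*E[Y] - 3
= (3)*(7) + (-7)*(1) + (-3)
= 21 - 7 - 3 = 11

11


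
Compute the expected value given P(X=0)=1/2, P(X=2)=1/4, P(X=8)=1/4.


E[X] = sum(x * P(x))
= 0*1/2 + 2*1/4 + 8*1/4
= 5/2

5/2


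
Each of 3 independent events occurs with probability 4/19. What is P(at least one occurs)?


P(at least one) = 1 - P(none)
P(none) = (1 - 4/19)^3 = (15/19)^3 = 3375/6859
P(at least one) = 1 - 3375/6859 = 3484/6859

3484/6859


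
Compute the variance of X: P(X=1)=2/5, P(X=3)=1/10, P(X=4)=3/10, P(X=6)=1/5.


E[X] = 31/10, E[X^2] = 133/10
Var(X) = E[X^2] - (E[X])^2 = 133/10 - (31/10)^2 = 369/100

369/100


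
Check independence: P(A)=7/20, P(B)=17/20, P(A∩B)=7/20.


P(A)*P(B) = 7/20*17/20 = 119/400
P(A∩B) = 7/20 != 119/400, so not independent

No, A and B are not independent
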